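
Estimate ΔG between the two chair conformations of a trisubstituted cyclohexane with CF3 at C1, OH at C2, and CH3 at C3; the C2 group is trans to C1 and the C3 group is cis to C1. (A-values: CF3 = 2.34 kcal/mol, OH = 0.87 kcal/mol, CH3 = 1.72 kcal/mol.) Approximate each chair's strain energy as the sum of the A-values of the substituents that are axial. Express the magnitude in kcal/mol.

4.93 kcal/mol

Chair I (trifluoromethyl axial, hydroxyl axial, methyl axial): E = 4.93 kcal/mol.
Chair II (trifluoromethyl equatorial, hydroxyl equatorial, methyl equatorial): E = 0.00 kcal/mol.
ΔE = 4.93 − 0.00 = 4.93 kcal/mol; chair II is more stable.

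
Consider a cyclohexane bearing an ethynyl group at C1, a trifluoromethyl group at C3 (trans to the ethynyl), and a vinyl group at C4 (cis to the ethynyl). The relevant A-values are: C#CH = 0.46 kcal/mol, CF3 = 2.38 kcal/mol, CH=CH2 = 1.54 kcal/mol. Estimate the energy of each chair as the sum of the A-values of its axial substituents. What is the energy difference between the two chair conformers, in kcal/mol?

Chair I (ethynyl axial, trifluoromethyl equatorial, vinyl equatorial): E = 0.46 kcal/mol.
Chair II (ethynyl equatorial, trifluoromethyl axial, vinyl axial): E = 3.92 kcal/mol.
ΔE = 3.92 − 0.46 = 3.46 kcal/mol; chair I is more stable.

3.46 kcal/mol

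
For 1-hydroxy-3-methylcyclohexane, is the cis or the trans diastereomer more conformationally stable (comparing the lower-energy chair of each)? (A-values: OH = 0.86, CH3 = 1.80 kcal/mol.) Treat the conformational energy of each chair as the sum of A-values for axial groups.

cis

At 1,3 positions (parity same): cis → (e,e or a,a); trans → (a,e or e,a).
Best chair for cis: E = 0.00 kcal/mol; best chair for trans: E = 0.86 kcal/mol.
The cis isomer is lower by 0.86 kcal/mol.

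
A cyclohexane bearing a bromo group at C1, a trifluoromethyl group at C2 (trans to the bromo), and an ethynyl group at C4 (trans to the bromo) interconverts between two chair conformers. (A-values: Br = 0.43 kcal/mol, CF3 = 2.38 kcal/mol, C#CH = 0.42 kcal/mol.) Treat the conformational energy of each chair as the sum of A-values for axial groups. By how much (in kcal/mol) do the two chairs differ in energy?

Chair I (bromo axial, trifluoromethyl axial, ethynyl axial): E = 3.23 kcal/mol.
Chair II (bromo equatorial, trifluoromethyl equatorial, ethynyl equatorial): E = 0.00 kcal/mol.
ΔE = 3.23 − 0.00 = 3.23 kcal/mol; chair II is more stable.

3.23 kcal/mol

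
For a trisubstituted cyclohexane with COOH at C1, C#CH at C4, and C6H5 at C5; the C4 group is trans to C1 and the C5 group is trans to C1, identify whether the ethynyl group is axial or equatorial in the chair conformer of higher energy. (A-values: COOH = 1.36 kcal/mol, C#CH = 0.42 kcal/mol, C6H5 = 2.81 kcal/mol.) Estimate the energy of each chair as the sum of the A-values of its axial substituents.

equatorial

Chair I (carboxyl axial, ethynyl axial, phenyl equatorial): E = 1.78 kcal/mol.
Chair II (carboxyl equatorial, ethynyl equatorial, phenyl axial): E = 2.81 kcal/mol.
Chair II is the less stable (higher-energy) conformer, and in that chair the ethynyl group is equatorial.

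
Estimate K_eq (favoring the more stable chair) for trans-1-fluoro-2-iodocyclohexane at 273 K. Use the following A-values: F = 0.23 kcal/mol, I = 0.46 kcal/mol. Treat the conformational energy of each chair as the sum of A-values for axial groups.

C1 and C2 have opposite parity, so for the trans isomer the two substituents are e,e in one chair and a,a in the other.
Chair I (fluoro axial, iodo axial): E = 0.69 kcal/mol; chair II (fluoro equatorial, iodo equatorial): E = 0.00 kcal/mol.
ΔG = 0.69 kcal/mol between the two chairs.
K = exp(ΔG/RT) with R = 1.987×10⁻³ kcal mol⁻¹ K⁻¹ and T = 273 K gives K ≈ 3.57.

K ≈ 3.57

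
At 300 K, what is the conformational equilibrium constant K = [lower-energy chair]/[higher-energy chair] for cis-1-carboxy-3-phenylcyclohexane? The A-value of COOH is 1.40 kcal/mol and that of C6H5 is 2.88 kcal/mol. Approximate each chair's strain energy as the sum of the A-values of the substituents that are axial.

K ≈ 1313

C1 and C3 have the same parity, so for the cis isomer the two substituents are e,e in one chair and a,a in the other.
Chair I (carboxyl axial, phenyl axial): E = 4.28 kcal/mol; chair II (carboxyl equatorial, phenyl equatorial): E = 0.00 kcal/mol.
ΔG = 4.28 kcal/mol between the two chairs.
K = exp(ΔG/RT) with R = 1.987×10⁻³ kcal mol⁻¹ K⁻¹ and T = 300 K gives K ≈ 1.31e+03.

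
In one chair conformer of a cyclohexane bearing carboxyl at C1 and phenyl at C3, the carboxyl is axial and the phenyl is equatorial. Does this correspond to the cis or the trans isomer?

trans

C1 and C3 have the same parity, so their axial bonds point in the same direction.
With same-parity carbons, two substituents on the same face are both axial or both equatorial; opposite faces give one of each.
Here the groups are axial/equatorial → opposite face → trans.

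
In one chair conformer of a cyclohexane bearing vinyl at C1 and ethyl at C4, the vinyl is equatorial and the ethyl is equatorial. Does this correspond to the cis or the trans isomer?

trans

C1 and C4 have opposite parity, so their axial bonds point in opposite directions.
With opposite-parity carbons, two substituents on the same face are one axial and one equatorial; opposite faces give both axial or both equatorial.
Here the groups are equatorial/equatorial → opposite face → trans.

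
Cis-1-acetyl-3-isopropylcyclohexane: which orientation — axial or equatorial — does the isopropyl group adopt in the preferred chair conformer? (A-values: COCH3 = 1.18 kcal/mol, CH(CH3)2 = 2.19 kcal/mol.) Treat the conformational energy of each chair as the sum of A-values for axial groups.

C1 and C3 have the same parity, so for the cis isomer the two substituents are e,e in one chair and a,a in the other.
Chair I (acetyl axial, isopropyl axial): E = 3.37 kcal/mol.
Chair II (acetyl equatorial, isopropyl equatorial): E = 0.00 kcal/mol.
Chair II is the more stable (lower-energy) conformer, and in that chair the isopropyl group is equatorial.

equatorial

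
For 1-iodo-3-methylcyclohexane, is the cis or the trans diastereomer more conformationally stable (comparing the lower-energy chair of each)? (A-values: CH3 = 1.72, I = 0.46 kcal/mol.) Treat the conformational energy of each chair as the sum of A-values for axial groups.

cis

At 1,3 positions (parity same): cis → (e,e or a,a); trans → (a,e or e,a).
Best chair for cis: E = 0.00 kcal/mol; best chair for trans: E = 0.46 kcal/mol.
The cis isomer is lower by 0.46 kcal/mol.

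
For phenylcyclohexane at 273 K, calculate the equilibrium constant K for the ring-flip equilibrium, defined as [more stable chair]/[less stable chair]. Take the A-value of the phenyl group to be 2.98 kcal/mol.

K ≈ 243

One chair has the phenyl group axial (E = 2.98 kcal/mol) and the other has it equatorial (E = 0).
ΔG = 2.98 kcal/mol between the two chairs.
K = exp(ΔG/RT) with R = 1.987×10⁻³ kcal mol⁻¹ K⁻¹ and T = 273 K gives K ≈ 243.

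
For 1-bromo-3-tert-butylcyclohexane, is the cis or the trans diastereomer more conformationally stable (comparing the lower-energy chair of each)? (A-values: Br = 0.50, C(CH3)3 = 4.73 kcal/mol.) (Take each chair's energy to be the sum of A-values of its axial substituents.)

At 1,3 positions (parity same): cis → (e,e or a,a); trans → (a,e or e,a).
Best chair for cis: E = 0.00 kcal/mol; best chair for trans: E = 0.50 kcal/mol.
The cis isomer is lower by 0.50 kcal/mol.

cis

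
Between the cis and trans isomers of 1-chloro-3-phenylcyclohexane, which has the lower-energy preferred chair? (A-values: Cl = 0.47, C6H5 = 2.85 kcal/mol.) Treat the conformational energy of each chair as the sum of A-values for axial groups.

At 1,3 positions (parity same): cis → (e,e or a,a); trans → (a,e or e,a).
Best chair for cis: E = 0.00 kcal/mol; best chair for trans: E = 0.47 kcal/mol.
The cis isomer is lower by 0.47 kcal/mol.

cis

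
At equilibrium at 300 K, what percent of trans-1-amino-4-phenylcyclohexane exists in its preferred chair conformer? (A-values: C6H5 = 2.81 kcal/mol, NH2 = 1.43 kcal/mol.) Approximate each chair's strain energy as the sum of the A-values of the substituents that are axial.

C1 and C4 have opposite parity, so for the trans isomer the two substituents are e,e in one chair and a,a in the other.
Chair I (phenyl axial, amino axial): E = 4.24 kcal/mol; chair II (phenyl equatorial, amino equatorial): E = 0.00 kcal/mol.
ΔG = 4.24 kcal/mol between the two chairs.
K = exp(ΔG/RT) with R = 1.987×10⁻³ kcal mol⁻¹ K⁻¹ and T = 300 K gives K ≈ 1.23e+03.
Fraction in the lower-energy chair = K/(K+1) = 99.9%.

99.9%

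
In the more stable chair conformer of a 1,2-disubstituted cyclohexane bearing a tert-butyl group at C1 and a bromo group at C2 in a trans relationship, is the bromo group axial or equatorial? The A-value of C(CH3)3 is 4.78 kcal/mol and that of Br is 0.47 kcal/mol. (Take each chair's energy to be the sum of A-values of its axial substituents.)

equatorial

C1 and C2 have opposite parity, so for the trans isomer the two substituents are e,e in one chair and a,a in the other.
Chair I (tert-butyl axial, bromo axial): E = 5.25 kcal/mol.
Chair II (tert-butyl equatorial, bromo equatorial): E = 0.00 kcal/mol.
Chair II is the more stable (lower-energy) conformer, and in that chair the bromo group is equatorial.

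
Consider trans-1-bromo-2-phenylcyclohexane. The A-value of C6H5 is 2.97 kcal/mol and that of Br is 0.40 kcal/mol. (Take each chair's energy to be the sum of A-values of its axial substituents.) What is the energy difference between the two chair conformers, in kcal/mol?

C1 and C2 have opposite parity, so for the trans isomer the two substituents are e,e in one chair and a,a in the other.
Chair I (phenyl axial, bromo axial): E = 3.37 kcal/mol.
Chair II (phenyl equatorial, bromo equatorial): E = 0.00 kcal/mol.
ΔE = 3.37 − 0.00 = 3.37 kcal/mol; chair II is more stable.

3.37 kcal/mol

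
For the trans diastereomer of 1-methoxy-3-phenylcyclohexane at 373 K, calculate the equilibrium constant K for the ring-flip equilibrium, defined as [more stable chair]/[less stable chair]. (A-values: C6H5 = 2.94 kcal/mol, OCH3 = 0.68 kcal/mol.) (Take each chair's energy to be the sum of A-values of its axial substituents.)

K ≈ 21.1

C1 and C3 have the same parity, so for the trans isomer the two substituents are one axial and one equatorial in each chair.
Chair I (phenyl axial, methoxy equatorial): E = 2.94 kcal/mol; chair II (phenyl equatorial, methoxy axial): E = 0.68 kcal/mol.
ΔG = 2.26 kcal/mol between the two chairs.
K = exp(ΔG/RT) with R = 1.987×10⁻³ kcal mol⁻¹ K⁻¹ and T = 373 K gives K ≈ 21.1.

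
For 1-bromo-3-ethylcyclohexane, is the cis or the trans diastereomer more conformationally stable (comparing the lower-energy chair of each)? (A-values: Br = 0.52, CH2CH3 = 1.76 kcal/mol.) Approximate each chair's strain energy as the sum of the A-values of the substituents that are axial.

cis

At 1,3 positions (parity same): cis → (e,e or a,a); trans → (a,e or e,a).
Best chair for cis: E = 0.00 kcal/mol; best chair for trans: E = 0.52 kcal/mol.
The cis isomer is lower by 0.52 kcal/mol.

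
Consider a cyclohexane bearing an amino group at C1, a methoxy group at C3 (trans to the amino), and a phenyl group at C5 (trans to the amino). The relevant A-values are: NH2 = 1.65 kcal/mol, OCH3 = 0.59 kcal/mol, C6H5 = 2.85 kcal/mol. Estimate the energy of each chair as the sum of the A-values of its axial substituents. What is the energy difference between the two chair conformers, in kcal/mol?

1.79 kcal/mol

Chair I (amino axial, methoxy equatorial, phenyl equatorial): E = 1.65 kcal/mol.
Chair II (amino equatorial, methoxy axial, phenyl axial): E = 3.44 kcal/mol.
ΔE = 3.44 − 1.65 = 1.79 kcal/mol; chair I is more stable.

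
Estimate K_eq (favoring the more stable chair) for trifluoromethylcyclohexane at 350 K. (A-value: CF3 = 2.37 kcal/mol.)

K ≈ 30.2

One chair has the trifluoromethyl group axial (E = 2.37 kcal/mol) and the other has it equatorial (E = 0).
ΔG = 2.37 kcal/mol between the two chairs.
K = exp(ΔG/RT) with R = 1.987×10⁻³ kcal mol⁻¹ K⁻¹ and T = 350 K gives K ≈ 30.2.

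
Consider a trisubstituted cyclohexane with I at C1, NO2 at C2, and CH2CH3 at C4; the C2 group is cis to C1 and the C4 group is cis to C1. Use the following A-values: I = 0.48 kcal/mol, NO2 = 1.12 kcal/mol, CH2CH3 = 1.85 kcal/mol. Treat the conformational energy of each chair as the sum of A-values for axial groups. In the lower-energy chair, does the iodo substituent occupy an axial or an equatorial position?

axial

Chair I (iodo axial, nitro equatorial, ethyl equatorial): E = 0.48 kcal/mol.
Chair II (iodo equatorial, nitro axial, ethyl axial): E = 2.97 kcal/mol.
Chair I is the more stable (lower-energy) conformer, and in that chair the iodo group is axial.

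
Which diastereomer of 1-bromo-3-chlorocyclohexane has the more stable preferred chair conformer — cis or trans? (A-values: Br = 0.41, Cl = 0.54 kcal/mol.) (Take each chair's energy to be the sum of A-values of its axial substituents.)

cis

At 1,3 positions (parity same): cis → (e,e or a,a); trans → (a,e or e,a).
Best chair for cis: E = 0.00 kcal/mol; best chair for trans: E = 0.41 kcal/mol.
The cis isomer is lower by 0.41 kcal/mol.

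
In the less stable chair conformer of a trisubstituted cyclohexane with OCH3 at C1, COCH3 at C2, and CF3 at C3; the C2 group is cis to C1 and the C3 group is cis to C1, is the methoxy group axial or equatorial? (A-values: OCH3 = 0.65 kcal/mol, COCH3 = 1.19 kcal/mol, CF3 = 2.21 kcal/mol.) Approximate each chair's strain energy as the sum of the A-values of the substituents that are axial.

Chair I (methoxy axial, acetyl equatorial, trifluoromethyl axial): E = 2.86 kcal/mol.
Chair II (methoxy equatorial, acetyl axial, trifluoromethyl equatorial): E = 1.19 kcal/mol.
Chair I is the less stable (higher-energy) conformer, and in that chair the methoxy group is axial.

axial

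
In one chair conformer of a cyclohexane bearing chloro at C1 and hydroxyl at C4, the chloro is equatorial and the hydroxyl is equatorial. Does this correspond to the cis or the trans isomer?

C1 and C4 have opposite parity, so their axial bonds point in opposite directions.
With opposite-parity carbons, two substituents on the same face are one axial and one equatorial; opposite faces give both axial or both equatorial.
Here the groups are equatorial/equatorial → opposite face → trans.

trans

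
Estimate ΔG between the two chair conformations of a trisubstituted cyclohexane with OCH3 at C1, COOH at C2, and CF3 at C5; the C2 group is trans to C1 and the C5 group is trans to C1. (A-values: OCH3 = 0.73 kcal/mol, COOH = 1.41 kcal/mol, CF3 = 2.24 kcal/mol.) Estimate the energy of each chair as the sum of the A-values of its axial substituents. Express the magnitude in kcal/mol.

0.10 kcal/mol

Chair I (methoxy axial, carboxyl axial, trifluoromethyl equatorial): E = 2.14 kcal/mol.
Chair II (methoxy equatorial, carboxyl equatorial, trifluoromethyl axial): E = 2.24 kcal/mol.
ΔE = 2.24 − 2.14 = 0.10 kcal/mol; chair I is more stable.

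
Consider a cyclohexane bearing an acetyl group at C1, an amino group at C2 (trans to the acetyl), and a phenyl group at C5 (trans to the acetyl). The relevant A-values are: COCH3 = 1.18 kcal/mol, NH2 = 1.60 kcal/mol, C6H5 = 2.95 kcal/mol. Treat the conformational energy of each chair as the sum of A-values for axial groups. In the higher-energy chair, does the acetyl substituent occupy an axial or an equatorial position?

Chair I (acetyl axial, amino axial, phenyl equatorial): E = 2.78 kcal/mol.
Chair II (acetyl equatorial, amino equatorial, phenyl axial): E = 2.95 kcal/mol.
Chair II is the less stable (higher-energy) conformer, and in that chair the acetyl group is equatorial.

equatorial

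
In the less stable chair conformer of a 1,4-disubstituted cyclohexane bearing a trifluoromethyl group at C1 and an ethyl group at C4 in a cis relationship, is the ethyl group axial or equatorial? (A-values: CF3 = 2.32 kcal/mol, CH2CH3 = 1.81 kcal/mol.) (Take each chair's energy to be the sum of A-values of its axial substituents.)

equatorial

C1 and C4 have opposite parity, so for the cis isomer the two substituents are one axial and one equatorial in each chair.
Chair I (trifluoromethyl axial, ethyl equatorial): E = 2.32 kcal/mol.
Chair II (trifluoromethyl equatorial, ethyl axial): E = 1.81 kcal/mol.
Chair I is the less stable (higher-energy) conformer, and in that chair the ethyl group is equatorial.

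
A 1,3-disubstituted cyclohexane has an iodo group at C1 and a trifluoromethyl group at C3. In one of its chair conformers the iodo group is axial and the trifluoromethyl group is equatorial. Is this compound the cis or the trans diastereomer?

trans

C1 and C3 have the same parity, so their axial bonds point in the same direction.
With same-parity carbons, two substituents on the same face are both axial or both equatorial; opposite faces give one of each.
Here the groups are axial/equatorial → opposite face → trans.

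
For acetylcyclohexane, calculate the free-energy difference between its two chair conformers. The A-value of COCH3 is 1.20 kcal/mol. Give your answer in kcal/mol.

1.20 kcal/mol

A monosubstituted cyclohexane has one chair with the acetyl group axial (E = A = 1.20 kcal/mol) and one with it equatorial (E = 0).
ΔE = 1.20 − 0 = 1.20 kcal/mol.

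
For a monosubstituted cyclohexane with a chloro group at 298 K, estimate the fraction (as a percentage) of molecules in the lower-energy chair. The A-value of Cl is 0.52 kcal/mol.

One chair has the chloro group axial (E = 0.52 kcal/mol) and the other has it equatorial (E = 0).
ΔG = 0.52 kcal/mol between the two chairs.
K = exp(ΔG/RT) with R = 1.987×10⁻³ kcal mol⁻¹ K⁻¹ and T = 298 K gives K ≈ 2.41.
Fraction in the lower-energy chair = K/(K+1) = 70.6%.

70.6%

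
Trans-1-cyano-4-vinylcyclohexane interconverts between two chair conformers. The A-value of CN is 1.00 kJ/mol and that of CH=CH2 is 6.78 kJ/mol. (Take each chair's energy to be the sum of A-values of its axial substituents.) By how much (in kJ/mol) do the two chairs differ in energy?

C1 and C4 have opposite parity, so for the trans isomer the two substituents are e,e in one chair and a,a in the other.
Chair I (cyano axial, vinyl axial): E = 7.78 kJ/mol.
Chair II (cyano equatorial, vinyl equatorial): E = 0.00 kJ/mol.
ΔE = 7.78 − 0.00 = 7.78 kJ/mol; chair II is more stable.

7.78 kJ/mol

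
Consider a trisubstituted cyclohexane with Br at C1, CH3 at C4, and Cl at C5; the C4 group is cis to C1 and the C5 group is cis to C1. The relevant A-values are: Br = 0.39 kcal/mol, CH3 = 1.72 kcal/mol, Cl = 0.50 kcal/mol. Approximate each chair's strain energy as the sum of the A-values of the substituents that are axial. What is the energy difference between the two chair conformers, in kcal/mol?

Chair I (bromo axial, methyl equatorial, chloro axial): E = 0.89 kcal/mol.
Chair II (bromo equatorial, methyl axial, chloro equatorial): E = 1.72 kcal/mol.
ΔE = 1.72 − 0.89 = 0.83 kcal/mol; chair I is more stable.

0.83 kcal/mol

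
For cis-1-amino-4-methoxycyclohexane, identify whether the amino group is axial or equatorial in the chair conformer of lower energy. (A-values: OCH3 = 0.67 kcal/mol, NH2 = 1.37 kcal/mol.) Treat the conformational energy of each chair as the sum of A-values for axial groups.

C1 and C4 have opposite parity, so for the cis isomer the two substituents are one axial and one equatorial in each chair.
Chair I (methoxy axial, amino equatorial): E = 0.67 kcal/mol.
Chair II (methoxy equatorial, amino axial): E = 1.37 kcal/mol.
Chair I is the more stable (lower-energy) conformer, and in that chair the amino group is equatorial.

equatorial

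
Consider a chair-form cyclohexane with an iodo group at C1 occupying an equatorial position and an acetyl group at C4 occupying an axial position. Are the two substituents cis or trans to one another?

cis

C1 and C4 have opposite parity, so their axial bonds point in opposite directions.
With opposite-parity carbons, two substituents on the same face are one axial and one equatorial; opposite faces give both axial or both equatorial.
Here the groups are equatorial/axial → same face → cis.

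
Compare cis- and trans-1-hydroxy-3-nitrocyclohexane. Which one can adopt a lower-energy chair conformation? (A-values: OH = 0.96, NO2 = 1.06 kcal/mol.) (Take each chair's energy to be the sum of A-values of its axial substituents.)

At 1,3 positions (parity same): cis → (e,e or a,a); trans → (a,e or e,a).
Best chair for cis: E = 0.00 kcal/mol; best chair for trans: E = 0.96 kcal/mol.
The cis isomer is lower by 0.96 kcal/mol.

cis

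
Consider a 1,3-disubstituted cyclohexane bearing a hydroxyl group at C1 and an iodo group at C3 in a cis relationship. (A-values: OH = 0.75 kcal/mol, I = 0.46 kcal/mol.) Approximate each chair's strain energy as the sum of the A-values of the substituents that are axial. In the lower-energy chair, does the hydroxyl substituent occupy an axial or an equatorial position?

equatorial

C1 and C3 have the same parity, so for the cis isomer the two substituents are e,e in one chair and a,a in the other.
Chair I (hydroxyl axial, iodo axial): E = 1.21 kcal/mol.
Chair II (hydroxyl equatorial, iodo equatorial): E = 0.00 kcal/mol.
Chair II is the more stable (lower-energy) conformer, and in that chair the hydroxyl group is equatorial.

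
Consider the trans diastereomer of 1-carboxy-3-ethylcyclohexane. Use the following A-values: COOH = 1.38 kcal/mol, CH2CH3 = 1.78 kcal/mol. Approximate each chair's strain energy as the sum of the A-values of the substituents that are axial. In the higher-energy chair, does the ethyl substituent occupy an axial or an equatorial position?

C1 and C3 have the same parity, so for the trans isomer the two substituents are one axial and one equatorial in each chair.
Chair I (carboxyl axial, ethyl equatorial): E = 1.38 kcal/mol.
Chair II (carboxyl equatorial, ethyl axial): E = 1.78 kcal/mol.
Chair II is the less stable (higher-energy) conformer, and in that chair the ethyl group is axial.

axial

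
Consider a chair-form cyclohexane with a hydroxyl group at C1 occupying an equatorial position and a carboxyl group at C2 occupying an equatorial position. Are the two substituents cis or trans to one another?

C1 and C2 have opposite parity, so their axial bonds point in opposite directions.
With opposite-parity carbons, two substituents on the same face are one axial and one equatorial; opposite faces give both axial or both equatorial.
Here the groups are equatorial/equatorial → opposite face → trans.

trans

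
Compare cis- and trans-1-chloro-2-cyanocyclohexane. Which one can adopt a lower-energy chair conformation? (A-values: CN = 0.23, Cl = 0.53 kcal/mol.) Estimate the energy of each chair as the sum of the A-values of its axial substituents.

At 1,2 positions (parity opposite): cis → (a,e or e,a); trans → (e,e or a,a).
Best chair for cis: E = 0.23 kcal/mol; best chair for trans: E = 0.00 kcal/mol.
The trans isomer is lower by 0.23 kcal/mol.

trans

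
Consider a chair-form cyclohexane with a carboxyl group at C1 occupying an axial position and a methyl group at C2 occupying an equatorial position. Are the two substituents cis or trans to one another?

C1 and C2 have opposite parity, so their axial bonds point in opposite directions.
With opposite-parity carbons, two substituents on the same face are one axial and one equatorial; opposite faces give both axial or both equatorial.
Here the groups are axial/equatorial → same face → cis.

cis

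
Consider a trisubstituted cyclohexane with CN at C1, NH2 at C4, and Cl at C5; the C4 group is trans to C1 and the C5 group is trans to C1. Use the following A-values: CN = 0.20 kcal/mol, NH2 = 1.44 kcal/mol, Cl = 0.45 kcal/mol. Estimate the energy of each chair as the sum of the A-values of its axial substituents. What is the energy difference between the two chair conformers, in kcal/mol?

1.19 kcal/mol

Chair I (cyano axial, amino axial, chloro equatorial): E = 1.64 kcal/mol.
Chair II (cyano equatorial, amino equatorial, chloro axial): E = 0.45 kcal/mol.
ΔE = 1.64 − 0.45 = 1.19 kcal/mol; chair II is more stable.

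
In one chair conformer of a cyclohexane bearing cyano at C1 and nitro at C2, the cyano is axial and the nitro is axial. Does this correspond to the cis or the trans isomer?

trans

C1 and C2 have opposite parity, so their axial bonds point in opposite directions.
With opposite-parity carbons, two substituents on the same face are one axial and one equatorial; opposite faces give both axial or both equatorial.
Here the groups are axial/axial → opposite face → trans.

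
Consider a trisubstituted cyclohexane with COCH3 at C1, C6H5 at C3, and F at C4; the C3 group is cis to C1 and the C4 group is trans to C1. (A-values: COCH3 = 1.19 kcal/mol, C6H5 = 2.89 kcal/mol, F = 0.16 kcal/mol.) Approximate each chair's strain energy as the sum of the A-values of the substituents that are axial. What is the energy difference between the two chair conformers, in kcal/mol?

4.24 kcal/mol

Chair I (acetyl axial, phenyl axial, fluoro axial): E = 4.24 kcal/mol.
Chair II (acetyl equatorial, phenyl equatorial, fluoro equatorial): E = 0.00 kcal/mol.
ΔE = 4.24 − 0.00 = 4.24 kcal/mol; chair II is more stable.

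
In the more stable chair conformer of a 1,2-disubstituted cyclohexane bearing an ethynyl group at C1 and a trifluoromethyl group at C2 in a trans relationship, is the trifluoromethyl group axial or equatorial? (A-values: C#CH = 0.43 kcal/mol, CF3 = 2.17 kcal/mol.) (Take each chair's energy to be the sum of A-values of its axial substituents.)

equatorial

C1 and C2 have opposite parity, so for the trans isomer the two substituents are e,e in one chair and a,a in the other.
Chair I (ethynyl axial, trifluoromethyl axial): E = 2.60 kcal/mol.
Chair II (ethynyl equatorial, trifluoromethyl equatorial): E = 0.00 kcal/mol.
Chair II is the more stable (lower-energy) conformer, and in that chair the trifluoromethyl group is equatorial.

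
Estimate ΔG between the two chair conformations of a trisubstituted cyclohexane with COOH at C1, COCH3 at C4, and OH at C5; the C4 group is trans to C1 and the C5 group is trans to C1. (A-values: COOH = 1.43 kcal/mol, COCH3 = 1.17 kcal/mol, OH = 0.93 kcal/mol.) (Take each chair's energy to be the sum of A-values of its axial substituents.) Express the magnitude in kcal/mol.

Chair I (carboxyl axial, acetyl axial, hydroxyl equatorial): E = 2.60 kcal/mol.
Chair II (carboxyl equatorial, acetyl equatorial, hydroxyl axial): E = 0.93 kcal/mol.
ΔE = 2.60 − 0.93 = 1.67 kcal/mol; chair II is more stable.

1.67 kcal/mol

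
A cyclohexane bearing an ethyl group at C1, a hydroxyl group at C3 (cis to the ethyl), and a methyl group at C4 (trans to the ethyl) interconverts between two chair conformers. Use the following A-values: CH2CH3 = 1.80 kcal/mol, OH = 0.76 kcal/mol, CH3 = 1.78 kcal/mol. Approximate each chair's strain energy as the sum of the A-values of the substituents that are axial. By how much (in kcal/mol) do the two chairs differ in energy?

4.34 kcal/mol

Chair I (ethyl axial, hydroxyl axial, methyl axial): E = 4.34 kcal/mol.
Chair II (ethyl equatorial, hydroxyl equatorial, methyl equatorial): E = 0.00 kcal/mol.
ΔE = 4.34 − 0.00 = 4.34 kcal/mol; chair II is more stable.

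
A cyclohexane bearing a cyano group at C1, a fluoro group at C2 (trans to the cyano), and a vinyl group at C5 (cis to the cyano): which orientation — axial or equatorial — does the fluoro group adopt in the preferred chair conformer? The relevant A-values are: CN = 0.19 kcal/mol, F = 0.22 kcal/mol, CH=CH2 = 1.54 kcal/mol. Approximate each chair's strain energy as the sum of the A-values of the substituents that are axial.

equatorial

Chair I (cyano axial, fluoro axial, vinyl axial): E = 1.95 kcal/mol.
Chair II (cyano equatorial, fluoro equatorial, vinyl equatorial): E = 0.00 kcal/mol.
Chair II is the more stable (lower-energy) conformer, and in that chair the fluoro group is equatorial.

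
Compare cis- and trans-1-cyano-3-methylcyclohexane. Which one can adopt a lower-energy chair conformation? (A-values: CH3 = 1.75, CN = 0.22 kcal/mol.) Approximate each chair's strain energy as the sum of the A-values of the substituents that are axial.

cis

At 1,3 positions (parity same): cis → (e,e or a,a); trans → (a,e or e,a).
Best chair for cis: E = 0.00 kcal/mol; best chair for trans: E = 0.22 kcal/mol.
The cis isomer is lower by 0.22 kcal/mol.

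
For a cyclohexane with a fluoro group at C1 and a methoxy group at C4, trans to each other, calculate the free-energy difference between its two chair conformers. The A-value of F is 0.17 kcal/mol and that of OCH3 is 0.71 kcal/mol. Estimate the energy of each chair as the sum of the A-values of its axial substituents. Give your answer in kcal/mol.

C1 and C4 have opposite parity, so for the trans isomer the two substituents are e,e in one chair and a,a in the other.
Chair I (fluoro axial, methoxy axial): E = 0.88 kcal/mol.
Chair II (fluoro equatorial, methoxy equatorial): E = 0.00 kcal/mol.
ΔE = 0.88 − 0.00 = 0.88 kcal/mol; chair II is more stable.

0.88 kcal/mol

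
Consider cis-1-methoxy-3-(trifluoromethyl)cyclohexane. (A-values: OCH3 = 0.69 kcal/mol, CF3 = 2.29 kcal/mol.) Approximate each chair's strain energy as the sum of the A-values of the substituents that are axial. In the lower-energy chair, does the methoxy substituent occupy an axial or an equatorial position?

C1 and C3 have the same parity, so for the cis isomer the two substituents are e,e in one chair and a,a in the other.
Chair I (methoxy axial, trifluoromethyl axial): E = 2.98 kcal/mol.
Chair II (methoxy equatorial, trifluoromethyl equatorial): E = 0.00 kcal/mol.
Chair II is the more stable (lower-energy) conformer, and in that chair the methoxy group is equatorial.

equatorial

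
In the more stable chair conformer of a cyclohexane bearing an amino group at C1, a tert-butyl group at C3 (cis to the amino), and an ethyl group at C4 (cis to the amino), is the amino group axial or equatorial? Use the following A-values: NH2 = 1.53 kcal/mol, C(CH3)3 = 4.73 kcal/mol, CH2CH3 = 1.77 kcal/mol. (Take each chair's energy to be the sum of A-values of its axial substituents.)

equatorial

Chair I (amino axial, tert-butyl axial, ethyl equatorial): E = 6.26 kcal/mol.
Chair II (amino equatorial, tert-butyl equatorial, ethyl axial): E = 1.77 kcal/mol.
Chair II is the more stable (lower-energy) conformer, and in that chair the amino group is equatorial.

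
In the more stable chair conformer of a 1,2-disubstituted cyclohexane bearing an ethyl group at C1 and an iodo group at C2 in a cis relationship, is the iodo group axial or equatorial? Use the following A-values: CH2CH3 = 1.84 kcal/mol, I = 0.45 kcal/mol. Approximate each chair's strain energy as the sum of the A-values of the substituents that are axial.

C1 and C2 have opposite parity, so for the cis isomer the two substituents are one axial and one equatorial in each chair.
Chair I (ethyl axial, iodo equatorial): E = 1.84 kcal/mol.
Chair II (ethyl equatorial, iodo axial): E = 0.45 kcal/mol.
Chair II is the more stable (lower-energy) conformer, and in that chair the iodo group is axial.

axial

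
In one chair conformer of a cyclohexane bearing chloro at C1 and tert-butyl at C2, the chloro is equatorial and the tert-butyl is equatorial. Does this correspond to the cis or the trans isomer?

C1 and C2 have opposite parity, so their axial bonds point in opposite directions.
With opposite-parity carbons, two substituents on the same face are one axial and one equatorial; opposite faces give both axial or both equatorial.
Here the groups are equatorial/equatorial → opposite face → trans.

trans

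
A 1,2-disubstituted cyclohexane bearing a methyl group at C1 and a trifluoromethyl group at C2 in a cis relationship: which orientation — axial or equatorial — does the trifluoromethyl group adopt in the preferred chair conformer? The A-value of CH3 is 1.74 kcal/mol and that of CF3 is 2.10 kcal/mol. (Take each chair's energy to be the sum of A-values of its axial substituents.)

C1 and C2 have opposite parity, so for the cis isomer the two substituents are one axial and one equatorial in each chair.
Chair I (methyl axial, trifluoromethyl equatorial): E = 1.74 kcal/mol.
Chair II (methyl equatorial, trifluoromethyl axial): E = 2.10 kcal/mol.
Chair I is the more stable (lower-energy) conformer, and in that chair the trifluoromethyl group is equatorial.

equatorial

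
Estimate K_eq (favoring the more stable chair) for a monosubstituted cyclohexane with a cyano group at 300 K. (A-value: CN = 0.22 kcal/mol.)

K ≈ 1.45

One chair has the cyano group axial (E = 0.22 kcal/mol) and the other has it equatorial (E = 0).
ΔG = 0.22 kcal/mol between the two chairs.
K = exp(ΔG/RT) with R = 1.987×10⁻³ kcal mol⁻¹ K⁻¹ and T = 300 K gives K ≈ 1.45.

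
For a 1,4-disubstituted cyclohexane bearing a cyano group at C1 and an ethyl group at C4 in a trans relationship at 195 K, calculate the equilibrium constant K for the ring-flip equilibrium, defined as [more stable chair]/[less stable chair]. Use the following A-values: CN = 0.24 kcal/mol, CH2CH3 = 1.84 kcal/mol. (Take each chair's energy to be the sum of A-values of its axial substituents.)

K ≈ 214

C1 and C4 have opposite parity, so for the trans isomer the two substituents are e,e in one chair and a,a in the other.
Chair I (cyano axial, ethyl axial): E = 2.08 kcal/mol; chair II (cyano equatorial, ethyl equatorial): E = 0.00 kcal/mol.
ΔG = 2.08 kcal/mol between the two chairs.
K = exp(ΔG/RT) with R = 1.987×10⁻³ kcal mol⁻¹ K⁻¹ and T = 195 K gives K ≈ 214.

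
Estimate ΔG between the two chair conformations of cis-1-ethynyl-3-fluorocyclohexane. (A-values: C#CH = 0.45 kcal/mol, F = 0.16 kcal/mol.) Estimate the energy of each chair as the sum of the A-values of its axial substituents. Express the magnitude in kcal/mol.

C1 and C3 have the same parity, so for the cis isomer the two substituents are e,e in one chair and a,a in the other.
Chair I (ethynyl axial, fluoro axial): E = 0.61 kcal/mol.
Chair II (ethynyl equatorial, fluoro equatorial): E = 0.00 kcal/mol.
ΔE = 0.61 − 0.00 = 0.61 kcal/mol; chair II is more stable.

0.61 kcal/mol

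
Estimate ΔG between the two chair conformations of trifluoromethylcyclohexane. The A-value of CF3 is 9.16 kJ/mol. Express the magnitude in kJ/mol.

9.16 kJ/mol

A monosubstituted cyclohexane has one chair with the trifluoromethyl group axial (E = A = 9.16 kJ/mol) and one with it equatorial (E = 0).
ΔE = 9.16 − 0 = 9.16 kJ/mol.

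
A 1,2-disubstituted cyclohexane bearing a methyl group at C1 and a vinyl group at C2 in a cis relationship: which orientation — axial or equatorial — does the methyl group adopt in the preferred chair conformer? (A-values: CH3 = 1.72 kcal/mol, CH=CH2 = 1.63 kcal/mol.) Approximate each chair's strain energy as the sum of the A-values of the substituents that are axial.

C1 and C2 have opposite parity, so for the cis isomer the two substituents are one axial and one equatorial in each chair.
Chair I (methyl axial, vinyl equatorial): E = 1.72 kcal/mol.
Chair II (methyl equatorial, vinyl axial): E = 1.63 kcal/mol.
Chair II is the more stable (lower-energy) conformer, and in that chair the methyl group is equatorial.

equatorial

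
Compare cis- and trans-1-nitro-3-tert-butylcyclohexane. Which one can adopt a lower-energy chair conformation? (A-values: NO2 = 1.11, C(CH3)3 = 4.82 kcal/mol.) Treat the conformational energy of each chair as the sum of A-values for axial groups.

At 1,3 positions (parity same): cis → (e,e or a,a); trans → (a,e or e,a).
Best chair for cis: E = 0.00 kcal/mol; best chair for trans: E = 1.11 kcal/mol.
The cis isomer is lower by 1.11 kcal/mol.

cis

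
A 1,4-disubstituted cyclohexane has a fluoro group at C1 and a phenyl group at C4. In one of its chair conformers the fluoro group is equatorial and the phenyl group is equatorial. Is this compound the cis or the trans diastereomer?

C1 and C4 have opposite parity, so their axial bonds point in opposite directions.
With opposite-parity carbons, two substituents on the same face are one axial and one equatorial; opposite faces give both axial or both equatorial.
Here the groups are equatorial/equatorial → opposite face → trans.

trans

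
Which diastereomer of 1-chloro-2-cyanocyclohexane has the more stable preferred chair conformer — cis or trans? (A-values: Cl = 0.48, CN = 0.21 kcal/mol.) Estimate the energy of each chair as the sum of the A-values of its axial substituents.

At 1,2 positions (parity opposite): cis → (a,e or e,a); trans → (e,e or a,a).
Best chair for cis: E = 0.21 kcal/mol; best chair for trans: E = 0.00 kcal/mol.
The trans isomer is lower by 0.21 kcal/mol.

trans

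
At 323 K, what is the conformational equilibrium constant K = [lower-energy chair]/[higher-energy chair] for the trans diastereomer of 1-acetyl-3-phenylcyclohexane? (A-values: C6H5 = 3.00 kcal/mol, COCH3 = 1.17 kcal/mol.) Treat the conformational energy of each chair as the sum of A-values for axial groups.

C1 and C3 have the same parity, so for the trans isomer the two substituents are one axial and one equatorial in each chair.
Chair I (phenyl axial, acetyl equatorial): E = 3.00 kcal/mol; chair II (phenyl equatorial, acetyl axial): E = 1.17 kcal/mol.
ΔG = 1.83 kcal/mol between the two chairs.
K = exp(ΔG/RT) with R = 1.987×10⁻³ kcal mol⁻¹ K⁻¹ and T = 323 K gives K ≈ 17.3.

K ≈ 17.3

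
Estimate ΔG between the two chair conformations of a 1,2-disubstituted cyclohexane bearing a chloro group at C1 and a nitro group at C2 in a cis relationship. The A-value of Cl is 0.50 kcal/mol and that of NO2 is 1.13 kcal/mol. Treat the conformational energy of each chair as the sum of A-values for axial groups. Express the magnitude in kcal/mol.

0.63 kcal/mol

C1 and C2 have opposite parity, so for the cis isomer the two substituents are one axial and one equatorial in each chair.
Chair I (chloro axial, nitro equatorial): E = 0.50 kcal/mol.
Chair II (chloro equatorial, nitro axial): E = 1.13 kcal/mol.
ΔE = 1.13 − 0.50 = 0.63 kcal/mol; chair I is more stable.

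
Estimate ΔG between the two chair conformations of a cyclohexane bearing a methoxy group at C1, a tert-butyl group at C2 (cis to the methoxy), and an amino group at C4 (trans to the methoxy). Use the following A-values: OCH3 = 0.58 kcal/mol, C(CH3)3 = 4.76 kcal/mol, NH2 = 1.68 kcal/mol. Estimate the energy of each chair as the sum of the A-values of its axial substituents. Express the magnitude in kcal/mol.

Chair I (methoxy axial, tert-butyl equatorial, amino axial): E = 2.26 kcal/mol.
Chair II (methoxy equatorial, tert-butyl axial, amino equatorial): E = 4.76 kcal/mol.
ΔE = 4.76 − 2.26 = 2.50 kcal/mol; chair I is more stable.

2.50 kcal/mol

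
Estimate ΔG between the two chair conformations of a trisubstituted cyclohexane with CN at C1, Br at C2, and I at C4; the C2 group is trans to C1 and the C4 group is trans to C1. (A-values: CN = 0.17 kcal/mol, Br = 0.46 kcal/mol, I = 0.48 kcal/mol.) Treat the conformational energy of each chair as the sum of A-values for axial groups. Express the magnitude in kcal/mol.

1.11 kcal/mol

Chair I (cyano axial, bromo axial, iodo axial): E = 1.11 kcal/mol.
Chair II (cyano equatorial, bromo equatorial, iodo equatorial): E = 0.00 kcal/mol.
ΔE = 1.11 − 0.00 = 1.11 kcal/mol; chair II is more stable.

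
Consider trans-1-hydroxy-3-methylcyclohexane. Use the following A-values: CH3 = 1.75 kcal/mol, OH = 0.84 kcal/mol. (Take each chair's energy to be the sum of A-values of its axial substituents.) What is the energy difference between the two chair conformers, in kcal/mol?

0.91 kcal/mol

C1 and C3 have the same parity, so for the trans isomer the two substituents are one axial and one equatorial in each chair.
Chair I (methyl axial, hydroxyl equatorial): E = 1.75 kcal/mol.
Chair II (methyl equatorial, hydroxyl axial): E = 0.84 kcal/mol.
ΔE = 1.75 − 0.84 = 0.91 kcal/mol; chair II is more stable.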